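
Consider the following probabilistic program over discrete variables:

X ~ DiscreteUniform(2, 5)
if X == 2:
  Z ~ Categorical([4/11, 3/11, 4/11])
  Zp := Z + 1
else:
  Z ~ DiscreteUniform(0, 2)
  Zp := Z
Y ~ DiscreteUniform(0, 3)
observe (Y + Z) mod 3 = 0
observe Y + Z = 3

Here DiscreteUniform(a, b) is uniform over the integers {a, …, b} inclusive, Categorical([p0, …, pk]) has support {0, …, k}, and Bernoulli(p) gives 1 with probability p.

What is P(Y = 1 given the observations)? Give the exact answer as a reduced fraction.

P(Y = 1 | obs) = 15/44

Enumerate traces; 12 have nonzero weight after conditioning:
  (X=2, Z=0, Y=3) weight 1/44
  (X=2, Z=1, Y=2) weight 3/176
  (X=2, Z=2, Y=1) weight 1/44
  (X=3, Z=0, Y=3) weight 1/48
  (X=3, Z=1, Y=2) weight 1/48
  (X=3, Z=2, Y=1) weight 1/48
  (X=4, Z=0, Y=3) weight 1/48
  (X=4, Z=1, Y=2) weight 1/48
  … 4 more
Group by Y:
  weight(Y=1) = 15/176
  weight(Y=2) = 7/88
  weight(Y=3) = 15/176
Total weight = 15/176 + 7/88 + 15/176 = 1/4
P(Y=1 | obs) = 15/176 / 1/4 = 15/44
P(Y=2 | obs) = 7/88 / 1/4 = 7/22
P(Y=3 | obs) = 15/176 / 1/4 = 15/44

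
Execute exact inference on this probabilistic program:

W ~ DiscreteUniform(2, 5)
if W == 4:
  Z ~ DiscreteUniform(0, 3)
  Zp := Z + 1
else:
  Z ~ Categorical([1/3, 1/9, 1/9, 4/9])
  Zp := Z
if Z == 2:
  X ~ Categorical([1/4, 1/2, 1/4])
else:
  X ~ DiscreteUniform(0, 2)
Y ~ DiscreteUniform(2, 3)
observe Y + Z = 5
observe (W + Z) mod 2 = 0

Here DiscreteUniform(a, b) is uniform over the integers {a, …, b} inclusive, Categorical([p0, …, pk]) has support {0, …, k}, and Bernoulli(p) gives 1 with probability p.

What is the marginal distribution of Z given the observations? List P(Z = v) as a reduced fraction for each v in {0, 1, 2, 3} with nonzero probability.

Enumerate traces; 12 have nonzero weight after conditioning:
  (W=2, Z=2, X=0, Y=3) weight 1/288
  (W=2, Z=2, X=1, Y=3) weight 1/144
  (W=2, Z=2, X=2, Y=3) weight 1/288
  (W=3, Z=3, X=0, Y=2) weight 1/54
  (W=3, Z=3, X=1, Y=2) weight 1/54
  (W=3, Z=3, X=2, Y=2) weight 1/54
  (W=4, Z=2, X=0, Y=3) weight 1/128
  (W=4, Z=2, X=1, Y=3) weight 1/64
  … 4 more
Group by Z:
  weight(Z=2) = 13/288
  weight(Z=3) = 1/9
Total weight = 13/288 + 1/9 = 5/32
P(Z=2 | obs) = 13/288 / 5/32 = 13/45
P(Z=3 | obs) = 1/9 / 5/32 = 32/45

P(Z=2) = 13/45, P(Z=3) = 32/45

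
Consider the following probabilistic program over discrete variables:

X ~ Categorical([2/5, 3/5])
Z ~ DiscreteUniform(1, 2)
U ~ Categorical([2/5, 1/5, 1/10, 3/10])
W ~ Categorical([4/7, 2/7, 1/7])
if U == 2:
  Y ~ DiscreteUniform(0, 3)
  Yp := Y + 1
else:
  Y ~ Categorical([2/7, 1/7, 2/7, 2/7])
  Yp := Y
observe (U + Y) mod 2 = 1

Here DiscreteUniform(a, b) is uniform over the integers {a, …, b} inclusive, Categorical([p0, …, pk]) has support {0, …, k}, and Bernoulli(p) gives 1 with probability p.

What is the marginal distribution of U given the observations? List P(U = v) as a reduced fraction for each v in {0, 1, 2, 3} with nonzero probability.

Enumerate traces; 96 have nonzero weight after conditioning:
  (X=0, Z=1, U=0, W=0, Y=1) weight 8/1225
  (X=0, Z=1, U=0, W=0, Y=3) weight 16/1225
  (X=0, Z=1, U=0, W=1, Y=1) weight 4/1225
  (X=0, Z=1, U=0, W=1, Y=3) weight 8/1225
  (X=0, Z=1, U=0, W=2, Y=1) weight 2/1225
  (X=0, Z=1, U=0, W=2, Y=3) weight 4/1225
  (X=0, Z=1, U=1, W=0, Y=0) weight 8/1225
  (X=0, Z=1, U=1, W=0, Y=2) weight 8/1225
  (X=0, Z=1, U=2, W=0, Y=1) weight 1/350
  (X=0, Z=1, U=3, W=0, Y=0) weight 12/1225
  … 86 more
Group by U:
  weight(U=0) = 6/35
  weight(U=1) = 4/35
  weight(U=2) = 1/20
  weight(U=3) = 6/35
Total weight = 6/35 + 4/35 + 1/20 + 6/35 = 71/140
P(U=0 | obs) = 6/35 / 71/140 = 24/71
P(U=1 | obs) = 4/35 / 71/140 = 16/71
P(U=2 | obs) = 1/20 / 71/140 = 7/71
P(U=3 | obs) = 6/35 / 71/140 = 24/71

P(U=0) = 24/71, P(U=1) = 16/71, P(U=2) = 7/71, P(U=3) = 24/71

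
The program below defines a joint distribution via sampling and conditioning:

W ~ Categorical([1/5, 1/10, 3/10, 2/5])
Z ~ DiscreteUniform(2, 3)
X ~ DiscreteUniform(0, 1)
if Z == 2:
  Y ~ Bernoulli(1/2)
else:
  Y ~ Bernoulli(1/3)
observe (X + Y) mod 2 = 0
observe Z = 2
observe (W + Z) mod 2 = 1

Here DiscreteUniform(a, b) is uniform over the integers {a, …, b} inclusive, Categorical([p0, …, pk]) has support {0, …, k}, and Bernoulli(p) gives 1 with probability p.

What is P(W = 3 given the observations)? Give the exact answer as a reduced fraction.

P(W = 3 | obs) = 4/5

Enumerate traces; 4 have nonzero weight after conditioning:
  (W=1, Z=2, X=0, Y=0) weight 1/80
  (W=1, Z=2, X=1, Y=1) weight 1/80
  (W=3, Z=2, X=0, Y=0) weight 1/20
  (W=3, Z=2, X=1, Y=1) weight 1/20
Group by W:
  weight(W=1) = 1/40
  weight(W=3) = 1/10
Total weight = 1/40 + 1/10 = 1/8
P(W=1 | obs) = 1/40 / 1/8 = 1/5
P(W=3 | obs) = 1/10 / 1/8 = 4/5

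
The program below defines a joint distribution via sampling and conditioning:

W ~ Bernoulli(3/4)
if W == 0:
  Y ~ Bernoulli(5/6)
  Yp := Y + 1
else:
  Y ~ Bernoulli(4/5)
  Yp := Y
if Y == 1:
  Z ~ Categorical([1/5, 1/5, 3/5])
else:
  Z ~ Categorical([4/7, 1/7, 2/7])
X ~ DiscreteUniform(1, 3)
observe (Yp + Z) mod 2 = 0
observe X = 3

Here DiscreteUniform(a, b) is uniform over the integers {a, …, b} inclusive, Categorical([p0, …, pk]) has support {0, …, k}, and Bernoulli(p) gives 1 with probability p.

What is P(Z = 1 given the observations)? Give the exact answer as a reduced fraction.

P(Z = 1 | obs) = 529/1769

Enumerate traces; 6 have nonzero weight after conditioning:
  (W=0, Y=0, Z=1, X=3) weight 1/504
  (W=0, Y=1, Z=0, X=3) weight 1/72
  (W=0, Y=1, Z=2, X=3) weight 1/24
  (W=1, Y=0, Z=0, X=3) weight 1/35
  (W=1, Y=0, Z=2, X=3) weight 1/70
  (W=1, Y=1, Z=1, X=3) weight 1/25
Group by Z:
  weight(Z=0) = 107/2520
  weight(Z=1) = 529/12600
  weight(Z=2) = 47/840
Total weight = 107/2520 + 529/12600 + 47/840 = 1769/12600
P(Z=0 | obs) = 107/2520 / 1769/12600 = 535/1769
P(Z=1 | obs) = 529/12600 / 1769/12600 = 529/1769
P(Z=2 | obs) = 47/840 / 1769/12600 = 705/1769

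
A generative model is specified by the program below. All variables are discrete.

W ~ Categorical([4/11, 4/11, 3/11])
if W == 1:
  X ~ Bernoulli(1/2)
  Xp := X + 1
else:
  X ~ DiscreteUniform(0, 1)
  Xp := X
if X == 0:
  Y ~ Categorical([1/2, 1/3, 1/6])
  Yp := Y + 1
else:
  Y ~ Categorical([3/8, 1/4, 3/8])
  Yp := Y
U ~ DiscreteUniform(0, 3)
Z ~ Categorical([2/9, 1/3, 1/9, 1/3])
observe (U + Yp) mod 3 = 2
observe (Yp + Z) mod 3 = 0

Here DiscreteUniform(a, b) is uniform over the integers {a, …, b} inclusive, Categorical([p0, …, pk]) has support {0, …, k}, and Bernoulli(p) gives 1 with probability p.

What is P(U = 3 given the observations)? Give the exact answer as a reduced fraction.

P(U = 3 | obs) = 51/185

Enumerate traces; 30 have nonzero weight after conditioning:
  (W=0, X=0, Y=0, U=1, Z=2) weight 1/396
  (W=0, X=0, Y=1, U=0, Z=1) weight 1/198
  (W=0, X=0, Y=1, U=3, Z=1) weight 1/198
  (W=0, X=0, Y=2, U=2, Z=0) weight 1/594
  (W=0, X=0, Y=2, U=2, Z=3) weight 1/396
  (W=0, X=1, Y=0, U=2, Z=0) weight 1/264
  (W=0, X=1, Y=0, U=2, Z=3) weight 1/176
  (W=0, X=1, Y=1, U=1, Z=2) weight 1/792
  … 22 more
Group by U:
  weight(U=0) = 17/576
  weight(U=1) = 1/96
  weight(U=2) = 65/1728
  weight(U=3) = 17/576
Total weight = 17/576 + 1/96 + 65/1728 + 17/576 = 185/1728
P(U=0 | obs) = 17/576 / 185/1728 = 51/185
P(U=1 | obs) = 1/96 / 185/1728 = 18/185
P(U=2 | obs) = 65/1728 / 185/1728 = 13/37
P(U=3 | obs) = 17/576 / 185/1728 = 51/185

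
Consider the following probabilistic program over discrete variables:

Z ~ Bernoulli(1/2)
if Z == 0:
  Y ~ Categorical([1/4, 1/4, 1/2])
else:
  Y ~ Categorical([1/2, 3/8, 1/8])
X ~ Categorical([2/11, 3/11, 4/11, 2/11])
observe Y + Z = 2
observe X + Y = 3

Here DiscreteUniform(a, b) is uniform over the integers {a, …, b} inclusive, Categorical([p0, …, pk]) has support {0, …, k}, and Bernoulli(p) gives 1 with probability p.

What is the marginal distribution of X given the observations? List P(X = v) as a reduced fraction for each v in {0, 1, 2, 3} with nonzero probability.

Enumerate traces; 2 have nonzero weight after conditioning:
  (Z=0, Y=2, X=1) weight 3/44
  (Z=1, Y=1, X=2) weight 3/44
Group by X:
  weight(X=1) = 3/44
  weight(X=2) = 3/44
Total weight = 3/44 + 3/44 = 3/22
P(X=1 | obs) = 3/44 / 3/22 = 1/2
P(X=2 | obs) = 3/44 / 3/22 = 1/2

P(X=1) = 1/2, P(X=2) = 1/2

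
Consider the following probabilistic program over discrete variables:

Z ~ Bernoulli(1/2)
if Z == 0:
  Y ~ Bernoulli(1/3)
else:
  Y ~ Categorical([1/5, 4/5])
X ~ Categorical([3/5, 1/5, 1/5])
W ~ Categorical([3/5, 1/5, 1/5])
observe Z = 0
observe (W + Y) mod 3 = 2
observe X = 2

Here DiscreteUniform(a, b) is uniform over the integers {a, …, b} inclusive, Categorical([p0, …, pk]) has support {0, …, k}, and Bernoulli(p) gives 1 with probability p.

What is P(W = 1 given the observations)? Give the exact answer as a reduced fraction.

Enumerate traces; 2 have nonzero weight after conditioning:
  (Z=0, Y=0, X=2, W=2) weight 1/75
  (Z=0, Y=1, X=2, W=1) weight 1/150
Group by W:
  weight(W=1) = 1/150
  weight(W=2) = 1/75
Total weight = 1/150 + 1/75 = 1/50
P(W=1 | obs) = 1/150 / 1/50 = 1/3
P(W=2 | obs) = 1/75 / 1/50 = 2/3

P(W = 1 | obs) = 1/3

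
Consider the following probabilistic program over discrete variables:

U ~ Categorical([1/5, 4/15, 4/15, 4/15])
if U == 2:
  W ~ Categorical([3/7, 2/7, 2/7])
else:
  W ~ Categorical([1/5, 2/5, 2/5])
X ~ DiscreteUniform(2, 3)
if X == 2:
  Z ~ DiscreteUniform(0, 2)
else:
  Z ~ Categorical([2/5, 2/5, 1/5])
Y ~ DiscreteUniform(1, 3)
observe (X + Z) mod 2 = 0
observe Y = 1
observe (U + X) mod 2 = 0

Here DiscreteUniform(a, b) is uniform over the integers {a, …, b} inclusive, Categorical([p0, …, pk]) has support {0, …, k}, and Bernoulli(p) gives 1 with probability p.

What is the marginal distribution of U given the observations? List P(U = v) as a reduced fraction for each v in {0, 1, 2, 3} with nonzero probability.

P(U=0) = 15/59, P(U=1) = 12/59, P(U=2) = 20/59, P(U=3) = 12/59

Enumerate traces; 18 have nonzero weight after conditioning:
  (U=0, W=0, X=2, Z=0, Y=1) weight 1/450
  (U=0, W=0, X=2, Z=2, Y=1) weight 1/450
  (U=0, W=1, X=2, Z=0, Y=1) weight 1/225
  (U=0, W=1, X=2, Z=2, Y=1) weight 1/225
  (U=0, W=2, X=2, Z=0, Y=1) weight 1/225
  (U=0, W=2, X=2, Z=2, Y=1) weight 1/225
  (U=1, W=0, X=3, Z=1, Y=1) weight 4/1125
  (U=1, W=1, X=3, Z=1, Y=1) weight 8/1125
  (U=2, W=0, X=2, Z=0, Y=1) weight 2/315
  (U=3, W=0, X=3, Z=1, Y=1) weight 4/1125
  … 8 more
Group by U:
  weight(U=0) = 1/45
  weight(U=1) = 4/225
  weight(U=2) = 4/135
  weight(U=3) = 4/225
Total weight = 1/45 + 4/225 + 4/135 + 4/225 = 59/675
P(U=0 | obs) = 1/45 / 59/675 = 15/59
P(U=1 | obs) = 4/225 / 59/675 = 12/59
P(U=2 | obs) = 4/135 / 59/675 = 20/59
P(U=3 | obs) = 4/225 / 59/675 = 12/59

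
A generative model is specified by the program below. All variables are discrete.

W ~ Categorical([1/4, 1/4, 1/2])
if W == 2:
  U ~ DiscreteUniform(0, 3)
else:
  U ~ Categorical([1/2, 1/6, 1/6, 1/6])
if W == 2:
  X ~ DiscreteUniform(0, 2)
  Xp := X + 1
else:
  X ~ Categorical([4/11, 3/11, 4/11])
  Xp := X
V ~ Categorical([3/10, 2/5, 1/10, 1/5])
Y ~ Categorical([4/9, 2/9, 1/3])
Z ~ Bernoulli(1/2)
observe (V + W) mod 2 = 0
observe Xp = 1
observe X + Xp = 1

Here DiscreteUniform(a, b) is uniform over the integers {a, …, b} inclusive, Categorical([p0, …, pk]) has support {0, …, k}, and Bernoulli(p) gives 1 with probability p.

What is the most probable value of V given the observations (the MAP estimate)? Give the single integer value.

argmax_v P(V = v | obs) = 0

Enumerate traces; 48 have nonzero weight after conditioning:
  (W=2, U=0, X=0, V=0, Y=0, Z=0) weight 1/360
  (W=2, U=0, X=0, V=0, Y=0, Z=1) weight 1/360
  (W=2, U=0, X=0, V=0, Y=1, Z=0) weight 1/720
  (W=2, U=0, X=0, V=0, Y=1, Z=1) weight 1/720
  (W=2, U=0, X=0, V=0, Y=2, Z=0) weight 1/480
  (W=2, U=0, X=0, V=0, Y=2, Z=1) weight 1/480
  (W=2, U=0, X=0, V=2, Y=0, Z=0) weight 1/1080
  (W=2, U=0, X=0, V=2, Y=0, Z=1) weight 1/1080
  … 40 more
Group by V:
  weight(V=0) = 1/20
  weight(V=2) = 1/60
Total weight = 1/20 + 1/60 = 1/15
P(V=0 | obs) = 1/20 / 1/15 = 3/4
P(V=2 | obs) = 1/60 / 1/15 = 1/4
argmax = 0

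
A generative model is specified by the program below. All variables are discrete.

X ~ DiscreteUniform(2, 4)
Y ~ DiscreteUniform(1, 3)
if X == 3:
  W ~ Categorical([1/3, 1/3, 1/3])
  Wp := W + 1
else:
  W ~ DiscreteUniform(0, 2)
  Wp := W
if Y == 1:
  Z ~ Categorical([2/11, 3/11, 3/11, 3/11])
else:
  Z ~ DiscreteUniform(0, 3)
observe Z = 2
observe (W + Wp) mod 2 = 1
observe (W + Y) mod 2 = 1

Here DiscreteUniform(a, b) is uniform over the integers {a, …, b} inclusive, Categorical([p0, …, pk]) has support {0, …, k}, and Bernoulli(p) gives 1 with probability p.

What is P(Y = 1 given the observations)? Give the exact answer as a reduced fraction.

Enumerate traces; 5 have nonzero weight after conditioning:
  (X=3, Y=1, W=0, Z=2) weight 1/99
  (X=3, Y=1, W=2, Z=2) weight 1/99
  (X=3, Y=2, W=1, Z=2) weight 1/108
  (X=3, Y=3, W=0, Z=2) weight 1/108
  (X=3, Y=3, W=2, Z=2) weight 1/108
Group by Y:
  weight(Y=1) = 2/99
  weight(Y=2) = 1/108
  weight(Y=3) = 1/54
Total weight = 2/99 + 1/108 + 1/54 = 19/396
P(Y=1 | obs) = 2/99 / 19/396 = 8/19
P(Y=2 | obs) = 1/108 / 19/396 = 11/57
P(Y=3 | obs) = 1/54 / 19/396 = 22/57

P(Y = 1 | obs) = 8/19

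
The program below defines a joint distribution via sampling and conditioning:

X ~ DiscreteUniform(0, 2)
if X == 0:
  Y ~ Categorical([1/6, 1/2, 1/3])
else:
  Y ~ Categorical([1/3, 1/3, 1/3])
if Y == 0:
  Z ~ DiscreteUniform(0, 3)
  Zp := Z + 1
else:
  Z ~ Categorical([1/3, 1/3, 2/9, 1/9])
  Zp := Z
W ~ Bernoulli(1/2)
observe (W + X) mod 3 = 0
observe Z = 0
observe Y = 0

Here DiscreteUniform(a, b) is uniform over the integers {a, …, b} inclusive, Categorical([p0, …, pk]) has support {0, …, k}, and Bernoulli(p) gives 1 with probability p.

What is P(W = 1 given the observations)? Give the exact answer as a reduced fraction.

P(W = 1 | obs) = 2/3

Enumerate traces; 2 have nonzero weight after conditioning:
  (X=0, Y=0, Z=0, W=0) weight 1/144
  (X=2, Y=0, Z=0, W=1) weight 1/72
Group by W:
  weight(W=0) = 1/144
  weight(W=1) = 1/72
Total weight = 1/144 + 1/72 = 1/48
P(W=0 | obs) = 1/144 / 1/48 = 1/3
P(W=1 | obs) = 1/72 / 1/48 = 2/3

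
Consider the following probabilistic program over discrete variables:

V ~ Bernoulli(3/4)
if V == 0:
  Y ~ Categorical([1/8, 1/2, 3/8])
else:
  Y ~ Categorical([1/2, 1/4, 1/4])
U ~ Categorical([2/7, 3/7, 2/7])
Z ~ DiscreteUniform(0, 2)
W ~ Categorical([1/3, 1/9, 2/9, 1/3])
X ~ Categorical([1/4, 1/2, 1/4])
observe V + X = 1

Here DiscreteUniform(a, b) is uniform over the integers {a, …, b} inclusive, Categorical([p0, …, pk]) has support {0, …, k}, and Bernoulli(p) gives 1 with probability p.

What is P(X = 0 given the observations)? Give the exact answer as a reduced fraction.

Enumerate traces; 216 have nonzero weight after conditioning:
  (V=0, Y=0, U=0, Z=0, W=0, X=1) weight 1/2016
  (V=0, Y=0, U=0, Z=0, W=1, X=1) weight 1/6048
  (V=0, Y=0, U=0, Z=0, W=2, X=1) weight 1/3024
  (V=0, Y=0, U=0, Z=0, W=3, X=1) weight 1/2016
  (V=0, Y=0, U=0, Z=1, W=0, X=1) weight 1/2016
  (V=0, Y=0, U=0, Z=1, W=1, X=1) weight 1/6048
  (V=0, Y=0, U=0, Z=1, W=2, X=1) weight 1/3024
  (V=0, Y=0, U=0, Z=1, W=3, X=1) weight 1/2016
  (V=1, Y=0, U=0, Z=0, W=0, X=0) weight 1/336
  … 207 more
Group by X:
  weight(X=0) = 3/16
  weight(X=1) = 1/8
Total weight = 3/16 + 1/8 = 5/16
P(X=0 | obs) = 3/16 / 5/16 = 3/5
P(X=1 | obs) = 1/8 / 5/16 = 2/5

P(X = 0 | obs) = 3/5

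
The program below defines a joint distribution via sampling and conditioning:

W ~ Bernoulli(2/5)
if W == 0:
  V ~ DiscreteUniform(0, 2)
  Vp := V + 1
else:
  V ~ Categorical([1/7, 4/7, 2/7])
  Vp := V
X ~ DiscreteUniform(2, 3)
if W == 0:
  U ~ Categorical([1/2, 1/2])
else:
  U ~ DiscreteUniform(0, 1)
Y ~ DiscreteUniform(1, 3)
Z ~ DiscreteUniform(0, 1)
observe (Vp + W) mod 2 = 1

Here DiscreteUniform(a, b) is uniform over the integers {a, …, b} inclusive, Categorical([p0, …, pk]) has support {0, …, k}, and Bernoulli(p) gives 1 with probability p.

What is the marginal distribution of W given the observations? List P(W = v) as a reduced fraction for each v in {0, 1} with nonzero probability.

P(W=0) = 7/10, P(W=1) = 3/10

Enumerate traces; 96 have nonzero weight after conditioning:
  (W=0, V=0, X=2, U=0, Y=1, Z=0) weight 1/120
  (W=0, V=0, X=2, U=0, Y=1, Z=1) weight 1/120
  (W=0, V=0, X=2, U=0, Y=2, Z=0) weight 1/120
  (W=0, V=0, X=2, U=0, Y=2, Z=1) weight 1/120
  (W=0, V=0, X=2, U=0, Y=3, Z=0) weight 1/120
  (W=0, V=0, X=2, U=0, Y=3, Z=1) weight 1/120
  (W=0, V=0, X=2, U=1, Y=1, Z=0) weight 1/120
  (W=0, V=0, X=2, U=1, Y=1, Z=1) weight 1/120
  (W=1, V=0, X=2, U=0, Y=1, Z=0) weight 1/420
  … 87 more
Group by W:
  weight(W=0) = 2/5
  weight(W=1) = 6/35
Total weight = 2/5 + 6/35 = 4/7
P(W=0 | obs) = 2/5 / 4/7 = 7/10
P(W=1 | obs) = 6/35 / 4/7 = 3/10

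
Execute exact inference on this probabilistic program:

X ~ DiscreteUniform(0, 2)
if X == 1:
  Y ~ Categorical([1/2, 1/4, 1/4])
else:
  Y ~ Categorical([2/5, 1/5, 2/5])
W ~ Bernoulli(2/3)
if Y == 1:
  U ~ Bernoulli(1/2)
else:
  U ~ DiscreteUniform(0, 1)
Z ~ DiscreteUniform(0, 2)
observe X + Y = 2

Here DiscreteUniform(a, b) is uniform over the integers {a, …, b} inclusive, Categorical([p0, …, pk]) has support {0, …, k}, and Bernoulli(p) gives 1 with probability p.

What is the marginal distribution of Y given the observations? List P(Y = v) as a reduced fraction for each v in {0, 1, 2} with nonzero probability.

Enumerate traces; 36 have nonzero weight after conditioning:
  (X=0, Y=2, W=0, U=0, Z=0) weight 1/135
  (X=0, Y=2, W=0, U=0, Z=1) weight 1/135
  (X=0, Y=2, W=0, U=0, Z=2) weight 1/135
  (X=0, Y=2, W=0, U=1, Z=0) weight 1/135
  (X=0, Y=2, W=0, U=1, Z=1) weight 1/135
  (X=0, Y=2, W=0, U=1, Z=2) weight 1/135
  (X=0, Y=2, W=1, U=0, Z=0) weight 2/135
  (X=0, Y=2, W=1, U=0, Z=1) weight 2/135
  (X=1, Y=1, W=0, U=0, Z=0) weight 1/216
  (X=2, Y=0, W=0, U=0, Z=0) weight 1/135
  … 26 more
Group by Y:
  weight(Y=0) = 2/15
  weight(Y=1) = 1/12
  weight(Y=2) = 2/15
Total weight = 2/15 + 1/12 + 2/15 = 7/20
P(Y=0 | obs) = 2/15 / 7/20 = 8/21
P(Y=1 | obs) = 1/12 / 7/20 = 5/21
P(Y=2 | obs) = 2/15 / 7/20 = 8/21

P(Y=0) = 8/21, P(Y=1) = 5/21, P(Y=2) = 8/21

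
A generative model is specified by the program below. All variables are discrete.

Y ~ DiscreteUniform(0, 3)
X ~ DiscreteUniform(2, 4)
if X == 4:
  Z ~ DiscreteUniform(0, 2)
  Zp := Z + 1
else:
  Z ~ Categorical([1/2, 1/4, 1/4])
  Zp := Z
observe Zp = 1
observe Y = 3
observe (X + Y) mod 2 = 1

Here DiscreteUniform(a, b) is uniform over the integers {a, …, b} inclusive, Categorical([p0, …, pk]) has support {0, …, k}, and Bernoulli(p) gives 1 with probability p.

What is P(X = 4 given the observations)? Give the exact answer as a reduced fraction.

P(X = 4 | obs) = 4/7

Enumerate traces; 2 have nonzero weight after conditioning:
  (Y=3, X=2, Z=1) weight 1/48
  (Y=3, X=4, Z=0) weight 1/36
Group by X:
  weight(X=2) = 1/48
  weight(X=4) = 1/36
Total weight = 1/48 + 1/36 = 7/144
P(X=2 | obs) = 1/48 / 7/144 = 3/7
P(X=4 | obs) = 1/36 / 7/144 = 4/7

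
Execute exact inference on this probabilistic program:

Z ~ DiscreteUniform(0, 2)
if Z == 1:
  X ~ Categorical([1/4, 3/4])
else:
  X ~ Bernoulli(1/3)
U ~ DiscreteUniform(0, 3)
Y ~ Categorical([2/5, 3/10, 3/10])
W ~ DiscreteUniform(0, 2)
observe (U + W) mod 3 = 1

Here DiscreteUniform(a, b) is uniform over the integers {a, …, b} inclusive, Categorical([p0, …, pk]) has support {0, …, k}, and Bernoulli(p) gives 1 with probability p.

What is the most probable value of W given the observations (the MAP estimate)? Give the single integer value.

Enumerate traces; 72 have nonzero weight after conditioning:
  (Z=0, X=0, U=0, Y=0, W=1) weight 1/135
  (Z=0, X=0, U=0, Y=1, W=1) weight 1/180
  (Z=0, X=0, U=0, Y=2, W=1) weight 1/180
  (Z=0, X=0, U=1, Y=0, W=0) weight 1/135
  (Z=0, X=0, U=1, Y=1, W=0) weight 1/180
  (Z=0, X=0, U=1, Y=2, W=0) weight 1/180
  (Z=0, X=0, U=2, Y=0, W=2) weight 1/135
  (Z=0, X=0, U=2, Y=1, W=2) weight 1/180
  … 64 more
Group by W:
  weight(W=0) = 1/12
  weight(W=1) = 1/6
  weight(W=2) = 1/12
Total weight = 1/12 + 1/6 + 1/12 = 1/3
P(W=0 | obs) = 1/12 / 1/3 = 1/4
P(W=1 | obs) = 1/6 / 1/3 = 1/2
P(W=2 | obs) = 1/12 / 1/3 = 1/4
argmax = 1

argmax_v P(W = v | obs) = 1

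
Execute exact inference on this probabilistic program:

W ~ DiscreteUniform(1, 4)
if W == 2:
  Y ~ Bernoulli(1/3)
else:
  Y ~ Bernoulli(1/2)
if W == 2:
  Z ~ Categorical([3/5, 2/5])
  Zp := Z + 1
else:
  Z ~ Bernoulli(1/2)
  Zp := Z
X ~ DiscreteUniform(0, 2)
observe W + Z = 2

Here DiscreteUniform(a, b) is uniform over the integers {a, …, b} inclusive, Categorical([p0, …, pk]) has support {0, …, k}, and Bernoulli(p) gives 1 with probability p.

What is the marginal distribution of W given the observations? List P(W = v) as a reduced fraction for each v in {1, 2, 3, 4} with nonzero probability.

P(W=1) = 5/11, P(W=2) = 6/11

Enumerate traces; 12 have nonzero weight after conditioning:
  (W=1, Y=0, Z=1, X=0) weight 1/48
  (W=1, Y=0, Z=1, X=1) weight 1/48
  (W=1, Y=0, Z=1, X=2) weight 1/48
  (W=1, Y=1, Z=1, X=0) weight 1/48
  (W=1, Y=1, Z=1, X=1) weight 1/48
  (W=1, Y=1, Z=1, X=2) weight 1/48
  (W=2, Y=0, Z=0, X=0) weight 1/30
  (W=2, Y=0, Z=0, X=1) weight 1/30
  … 4 more
Group by W:
  weight(W=1) = 1/8
  weight(W=2) = 3/20
Total weight = 1/8 + 3/20 = 11/40
P(W=1 | obs) = 1/8 / 11/40 = 5/11
P(W=2 | obs) = 3/20 / 11/40 = 6/11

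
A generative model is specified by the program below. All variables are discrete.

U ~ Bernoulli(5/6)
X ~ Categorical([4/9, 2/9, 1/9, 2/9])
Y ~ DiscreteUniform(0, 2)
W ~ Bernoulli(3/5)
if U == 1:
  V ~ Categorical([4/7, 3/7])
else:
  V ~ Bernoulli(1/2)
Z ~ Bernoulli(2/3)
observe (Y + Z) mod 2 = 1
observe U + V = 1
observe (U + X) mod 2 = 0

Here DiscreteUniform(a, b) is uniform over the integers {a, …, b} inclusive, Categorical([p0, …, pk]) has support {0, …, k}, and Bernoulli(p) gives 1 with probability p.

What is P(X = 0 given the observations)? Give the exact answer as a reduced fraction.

P(X = 0 | obs) = 28/195

Enumerate traces; 24 have nonzero weight after conditioning:
  (U=0, X=0, Y=0, W=0, V=1, Z=1) weight 4/1215
  (U=0, X=0, Y=0, W=1, V=1, Z=1) weight 2/405
  (U=0, X=0, Y=1, W=0, V=1, Z=0) weight 2/1215
  (U=0, X=0, Y=1, W=1, V=1, Z=0) weight 1/405
  (U=0, X=0, Y=2, W=0, V=1, Z=1) weight 4/1215
  (U=0, X=0, Y=2, W=1, V=1, Z=1) weight 2/405
  (U=0, X=2, Y=0, W=0, V=1, Z=1) weight 1/1215
  (U=0, X=2, Y=0, W=1, V=1, Z=1) weight 1/810
  (U=1, X=1, Y=0, W=0, V=0, Z=1) weight 16/1701
  (U=1, X=3, Y=0, W=0, V=0, Z=1) weight 16/1701
  … 14 more
Group by X:
  weight(X=0) = 5/243
  weight(X=1) = 100/1701
  weight(X=2) = 5/972
  weight(X=3) = 100/1701
Total weight = 5/243 + 100/1701 + 5/972 + 100/1701 = 325/2268
P(X=0 | obs) = 5/243 / 325/2268 = 28/195
P(X=1 | obs) = 100/1701 / 325/2268 = 16/39
P(X=2 | obs) = 5/972 / 325/2268 = 7/195
P(X=3 | obs) = 100/1701 / 325/2268 = 16/39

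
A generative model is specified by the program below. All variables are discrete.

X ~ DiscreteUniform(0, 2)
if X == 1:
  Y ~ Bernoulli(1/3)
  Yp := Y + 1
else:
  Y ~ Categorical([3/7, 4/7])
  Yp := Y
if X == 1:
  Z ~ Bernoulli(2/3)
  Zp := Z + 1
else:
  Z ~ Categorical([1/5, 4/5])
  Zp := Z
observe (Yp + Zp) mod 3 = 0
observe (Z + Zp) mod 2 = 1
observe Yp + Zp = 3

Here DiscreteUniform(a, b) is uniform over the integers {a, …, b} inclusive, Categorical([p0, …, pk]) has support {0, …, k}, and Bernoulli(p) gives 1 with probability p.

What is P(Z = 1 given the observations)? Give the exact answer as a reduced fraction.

P(Z = 1 | obs) = 4/5

Enumerate traces; 2 have nonzero weight after conditioning:
  (X=1, Y=0, Z=1) weight 4/27
  (X=1, Y=1, Z=0) weight 1/27
Group by Z:
  weight(Z=0) = 1/27
  weight(Z=1) = 4/27
Total weight = 1/27 + 4/27 = 5/27
P(Z=0 | obs) = 1/27 / 5/27 = 1/5
P(Z=1 | obs) = 4/27 / 5/27 = 4/5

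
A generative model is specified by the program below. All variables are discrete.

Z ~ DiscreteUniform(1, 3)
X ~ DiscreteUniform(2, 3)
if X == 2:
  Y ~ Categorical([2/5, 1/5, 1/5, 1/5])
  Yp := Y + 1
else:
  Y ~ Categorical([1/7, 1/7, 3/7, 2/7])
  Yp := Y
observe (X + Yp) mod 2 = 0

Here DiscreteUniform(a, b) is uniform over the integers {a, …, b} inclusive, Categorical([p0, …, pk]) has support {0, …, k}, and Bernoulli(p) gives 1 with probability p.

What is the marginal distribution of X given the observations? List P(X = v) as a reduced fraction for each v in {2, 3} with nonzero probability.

Enumerate traces; 12 have nonzero weight after conditioning:
  (Z=1, X=2, Y=1) weight 1/30
  (Z=1, X=2, Y=3) weight 1/30
  (Z=1, X=3, Y=1) weight 1/42
  (Z=1, X=3, Y=3) weight 1/21
  (Z=2, X=2, Y=1) weight 1/30
  (Z=2, X=2, Y=3) weight 1/30
  (Z=2, X=3, Y=1) weight 1/42
  (Z=2, X=3, Y=3) weight 1/21
  … 4 more
Group by X:
  weight(X=2) = 1/5
  weight(X=3) = 3/14
Total weight = 1/5 + 3/14 = 29/70
P(X=2 | obs) = 1/5 / 29/70 = 14/29
P(X=3 | obs) = 3/14 / 29/70 = 15/29

P(X=2) = 14/29, P(X=3) = 15/29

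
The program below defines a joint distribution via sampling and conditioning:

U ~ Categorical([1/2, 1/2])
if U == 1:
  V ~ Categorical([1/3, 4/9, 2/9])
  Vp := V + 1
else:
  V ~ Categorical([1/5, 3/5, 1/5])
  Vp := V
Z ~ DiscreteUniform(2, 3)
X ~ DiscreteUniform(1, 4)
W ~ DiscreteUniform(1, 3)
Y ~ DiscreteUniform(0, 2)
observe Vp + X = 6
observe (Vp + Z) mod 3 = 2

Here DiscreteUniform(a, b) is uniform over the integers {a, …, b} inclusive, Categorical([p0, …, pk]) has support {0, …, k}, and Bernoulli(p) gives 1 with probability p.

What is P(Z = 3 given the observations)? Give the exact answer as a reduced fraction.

P(Z = 3 | obs) = 29/39

Enumerate traces; 27 have nonzero weight after conditioning:
  (U=0, V=2, Z=3, X=4, W=1, Y=0) weight 1/720
  (U=0, V=2, Z=3, X=4, W=1, Y=1) weight 1/720
  (U=0, V=2, Z=3, X=4, W=1, Y=2) weight 1/720
  (U=0, V=2, Z=3, X=4, W=2, Y=0) weight 1/720
  (U=0, V=2, Z=3, X=4, W=2, Y=1) weight 1/720
  (U=0, V=2, Z=3, X=4, W=2, Y=2) weight 1/720
  (U=0, V=2, Z=3, X=4, W=3, Y=0) weight 1/720
  (U=0, V=2, Z=3, X=4, W=3, Y=1) weight 1/720
  (U=1, V=2, Z=2, X=3, W=1, Y=0) weight 1/648
  … 18 more
Group by Z:
  weight(Z=2) = 1/72
  weight(Z=3) = 29/720
Total weight = 1/72 + 29/720 = 13/240
P(Z=2 | obs) = 1/72 / 13/240 = 10/39
P(Z=3 | obs) = 29/720 / 13/240 = 29/39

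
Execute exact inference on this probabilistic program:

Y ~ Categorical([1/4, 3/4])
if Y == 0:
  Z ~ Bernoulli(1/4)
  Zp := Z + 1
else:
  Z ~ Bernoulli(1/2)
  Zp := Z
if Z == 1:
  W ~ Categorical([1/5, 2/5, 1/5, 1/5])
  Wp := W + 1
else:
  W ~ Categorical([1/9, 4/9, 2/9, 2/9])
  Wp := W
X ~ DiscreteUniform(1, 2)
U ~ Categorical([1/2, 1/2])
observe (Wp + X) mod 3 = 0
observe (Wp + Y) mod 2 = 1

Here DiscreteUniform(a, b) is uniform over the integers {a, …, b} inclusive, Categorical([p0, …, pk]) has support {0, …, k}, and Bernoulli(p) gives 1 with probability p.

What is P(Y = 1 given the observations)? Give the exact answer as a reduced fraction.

P(Y = 1 | obs) = 74/97

Enumerate traces; 10 have nonzero weight after conditioning:
  (Y=0, Z=0, W=1, X=2, U=0) weight 1/48
  (Y=0, Z=0, W=1, X=2, U=1) weight 1/48
  (Y=0, Z=1, W=0, X=2, U=0) weight 1/320
  (Y=0, Z=1, W=0, X=2, U=1) weight 1/320
  (Y=1, Z=0, W=2, X=1, U=0) weight 1/48
  (Y=1, Z=0, W=2, X=1, U=1) weight 1/48
  (Y=1, Z=1, W=1, X=1, U=0) weight 3/80
  (Y=1, Z=1, W=1, X=1, U=1) weight 3/80
  … 2 more
Group by Y:
  weight(Y=0) = 23/480
  weight(Y=1) = 37/240
Total weight = 23/480 + 37/240 = 97/480
P(Y=0 | obs) = 23/480 / 97/480 = 23/97
P(Y=1 | obs) = 37/240 / 97/480 = 74/97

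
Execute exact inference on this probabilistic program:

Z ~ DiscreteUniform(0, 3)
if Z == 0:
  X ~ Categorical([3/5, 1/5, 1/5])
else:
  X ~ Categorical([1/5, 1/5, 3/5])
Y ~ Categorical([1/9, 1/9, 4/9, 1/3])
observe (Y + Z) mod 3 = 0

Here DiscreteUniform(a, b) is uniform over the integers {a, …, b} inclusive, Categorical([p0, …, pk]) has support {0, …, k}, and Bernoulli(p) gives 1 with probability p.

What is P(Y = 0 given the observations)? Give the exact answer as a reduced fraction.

Enumerate traces; 18 have nonzero weight after conditioning:
  (Z=0, X=0, Y=0) weight 1/60
  (Z=0, X=0, Y=3) weight 1/20
  (Z=0, X=1, Y=0) weight 1/180
  (Z=0, X=1, Y=3) weight 1/60
  (Z=0, X=2, Y=0) weight 1/180
  (Z=0, X=2, Y=3) weight 1/60
  (Z=1, X=0, Y=2) weight 1/45
  (Z=1, X=1, Y=2) weight 1/45
  (Z=2, X=0, Y=1) weight 1/180
  … 9 more
Group by Y:
  weight(Y=0) = 1/18
  weight(Y=1) = 1/36
  weight(Y=2) = 1/9
  weight(Y=3) = 1/6
Total weight = 1/18 + 1/36 + 1/9 + 1/6 = 13/36
P(Y=0 | obs) = 1/18 / 13/36 = 2/13
P(Y=1 | obs) = 1/36 / 13/36 = 1/13
P(Y=2 | obs) = 1/9 / 13/36 = 4/13
P(Y=3 | obs) = 1/6 / 13/36 = 6/13

P(Y = 0 | obs) = 2/13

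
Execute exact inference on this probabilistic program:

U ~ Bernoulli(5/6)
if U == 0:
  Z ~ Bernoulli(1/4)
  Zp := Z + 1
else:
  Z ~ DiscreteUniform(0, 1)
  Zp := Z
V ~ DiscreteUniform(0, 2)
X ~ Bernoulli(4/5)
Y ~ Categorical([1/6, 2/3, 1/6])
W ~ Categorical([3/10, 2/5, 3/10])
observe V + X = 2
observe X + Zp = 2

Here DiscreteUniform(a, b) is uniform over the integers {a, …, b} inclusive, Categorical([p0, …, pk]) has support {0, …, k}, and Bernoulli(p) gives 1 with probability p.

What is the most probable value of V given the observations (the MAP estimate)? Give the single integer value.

Enumerate traces; 27 have nonzero weight after conditioning:
  (U=0, Z=0, V=1, X=1, Y=0, W=0) weight 1/600
  (U=0, Z=0, V=1, X=1, Y=0, W=1) weight 1/450
  (U=0, Z=0, V=1, X=1, Y=0, W=2) weight 1/600
  (U=0, Z=0, V=1, X=1, Y=1, W=0) weight 1/150
  (U=0, Z=0, V=1, X=1, Y=1, W=1) weight 2/225
  (U=0, Z=0, V=1, X=1, Y=1, W=2) weight 1/150
  (U=0, Z=0, V=1, X=1, Y=2, W=0) weight 1/600
  (U=0, Z=0, V=1, X=1, Y=2, W=1) weight 1/450
  (U=0, Z=1, V=2, X=0, Y=0, W=0) weight 1/7200
  … 18 more
Group by V:
  weight(V=1) = 13/90
  weight(V=2) = 1/360
Total weight = 13/90 + 1/360 = 53/360
P(V=1 | obs) = 13/90 / 53/360 = 52/53
P(V=2 | obs) = 1/360 / 53/360 = 1/53
argmax = 1

argmax_v P(V = v | obs) = 1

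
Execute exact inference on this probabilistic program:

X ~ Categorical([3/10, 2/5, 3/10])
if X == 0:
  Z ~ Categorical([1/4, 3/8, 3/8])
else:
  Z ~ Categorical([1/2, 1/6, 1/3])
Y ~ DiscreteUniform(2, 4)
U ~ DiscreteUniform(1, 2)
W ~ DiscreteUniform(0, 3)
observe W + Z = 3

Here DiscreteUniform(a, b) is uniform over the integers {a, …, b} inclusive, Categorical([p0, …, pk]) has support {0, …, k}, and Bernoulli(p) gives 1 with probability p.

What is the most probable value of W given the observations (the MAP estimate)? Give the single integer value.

argmax_v P(W = v | obs) = 3

Enumerate traces; 54 have nonzero weight after conditioning:
  (X=0, Z=0, Y=2, U=1, W=3) weight 1/320
  (X=0, Z=0, Y=2, U=2, W=3) weight 1/320
  (X=0, Z=0, Y=3, U=1, W=3) weight 1/320
  (X=0, Z=0, Y=3, U=2, W=3) weight 1/320
  (X=0, Z=0, Y=4, U=1, W=3) weight 1/320
  (X=0, Z=0, Y=4, U=2, W=3) weight 1/320
  (X=0, Z=1, Y=2, U=1, W=2) weight 3/640
  (X=0, Z=1, Y=2, U=2, W=2) weight 3/640
  (X=0, Z=2, Y=2, U=1, W=1) weight 3/640
  … 45 more
Group by W:
  weight(W=1) = 83/960
  weight(W=2) = 11/192
  weight(W=3) = 17/160
Total weight = 83/960 + 11/192 + 17/160 = 1/4
P(W=1 | obs) = 83/960 / 1/4 = 83/240
P(W=2 | obs) = 11/192 / 1/4 = 11/48
P(W=3 | obs) = 17/160 / 1/4 = 17/40
argmax = 3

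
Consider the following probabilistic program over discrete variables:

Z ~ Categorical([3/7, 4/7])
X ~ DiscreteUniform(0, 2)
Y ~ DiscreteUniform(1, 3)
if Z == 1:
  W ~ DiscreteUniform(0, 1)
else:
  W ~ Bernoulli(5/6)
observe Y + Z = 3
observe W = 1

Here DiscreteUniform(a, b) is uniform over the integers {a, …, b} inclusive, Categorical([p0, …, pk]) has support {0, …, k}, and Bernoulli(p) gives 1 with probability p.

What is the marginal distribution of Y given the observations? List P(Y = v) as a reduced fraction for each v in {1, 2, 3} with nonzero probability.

Enumerate traces; 6 have nonzero weight after conditioning:
  (Z=0, X=0, Y=3, W=1) weight 5/126
  (Z=0, X=1, Y=3, W=1) weight 5/126
  (Z=0, X=2, Y=3, W=1) weight 5/126
  (Z=1, X=0, Y=2, W=1) weight 2/63
  (Z=1, X=1, Y=2, W=1) weight 2/63
  (Z=1, X=2, Y=2, W=1) weight 2/63
Group by Y:
  weight(Y=2) = 2/21
  weight(Y=3) = 5/42
Total weight = 2/21 + 5/42 = 3/14
P(Y=2 | obs) = 2/21 / 3/14 = 4/9
P(Y=3 | obs) = 5/42 / 3/14 = 5/9

P(Y=2) = 4/9, P(Y=3) = 5/9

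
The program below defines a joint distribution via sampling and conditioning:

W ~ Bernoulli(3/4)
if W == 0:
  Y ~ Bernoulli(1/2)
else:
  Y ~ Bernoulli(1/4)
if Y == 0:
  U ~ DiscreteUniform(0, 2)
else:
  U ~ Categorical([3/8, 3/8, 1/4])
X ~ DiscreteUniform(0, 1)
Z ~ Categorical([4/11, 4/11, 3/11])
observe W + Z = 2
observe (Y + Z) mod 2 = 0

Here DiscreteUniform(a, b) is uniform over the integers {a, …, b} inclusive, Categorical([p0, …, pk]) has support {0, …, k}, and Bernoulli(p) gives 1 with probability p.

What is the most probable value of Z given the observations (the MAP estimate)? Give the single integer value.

argmax_v P(Z = v | obs) = 1

Enumerate traces; 12 have nonzero weight after conditioning:
  (W=0, Y=0, U=0, X=0, Z=2) weight 1/176
  (W=0, Y=0, U=0, X=1, Z=2) weight 1/176
  (W=0, Y=0, U=1, X=0, Z=2) weight 1/176
  (W=0, Y=0, U=1, X=1, Z=2) weight 1/176
  (W=0, Y=0, U=2, X=0, Z=2) weight 1/176
  (W=0, Y=0, U=2, X=1, Z=2) weight 1/176
  (W=1, Y=1, U=0, X=0, Z=1) weight 9/704
  (W=1, Y=1, U=0, X=1, Z=1) weight 9/704
  … 4 more
Group by Z:
  weight(Z=1) = 3/44
  weight(Z=2) = 3/88
Total weight = 3/44 + 3/88 = 9/88
P(Z=1 | obs) = 3/44 / 9/88 = 2/3
P(Z=2 | obs) = 3/88 / 9/88 = 1/3
argmax = 1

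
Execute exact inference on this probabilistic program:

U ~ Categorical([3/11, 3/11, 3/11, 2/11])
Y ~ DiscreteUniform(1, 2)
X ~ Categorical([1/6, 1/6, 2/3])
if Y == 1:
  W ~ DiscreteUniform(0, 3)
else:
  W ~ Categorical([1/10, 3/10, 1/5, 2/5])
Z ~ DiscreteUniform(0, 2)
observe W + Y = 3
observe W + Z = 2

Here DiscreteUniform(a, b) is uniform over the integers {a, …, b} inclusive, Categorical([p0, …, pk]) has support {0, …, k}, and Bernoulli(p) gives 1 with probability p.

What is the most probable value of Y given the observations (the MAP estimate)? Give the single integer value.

argmax_v P(Y = v | obs) = 2

Enumerate traces; 24 have nonzero weight after conditioning:
  (U=0, Y=1, X=0, W=2, Z=0) weight 1/528
  (U=0, Y=1, X=1, W=2, Z=0) weight 1/528
  (U=0, Y=1, X=2, W=2, Z=0) weight 1/132
  (U=0, Y=2, X=0, W=1, Z=1) weight 1/440
  (U=0, Y=2, X=1, W=1, Z=1) weight 1/440
  (U=0, Y=2, X=2, W=1, Z=1) weight 1/110
  (U=1, Y=1, X=0, W=2, Z=0) weight 1/528
  (U=1, Y=1, X=1, W=2, Z=0) weight 1/528
  … 16 more
Group by Y:
  weight(Y=1) = 1/24
  weight(Y=2) = 1/20
Total weight = 1/24 + 1/20 = 11/120
P(Y=1 | obs) = 1/24 / 11/120 = 5/11
P(Y=2 | obs) = 1/20 / 11/120 = 6/11
argmax = 2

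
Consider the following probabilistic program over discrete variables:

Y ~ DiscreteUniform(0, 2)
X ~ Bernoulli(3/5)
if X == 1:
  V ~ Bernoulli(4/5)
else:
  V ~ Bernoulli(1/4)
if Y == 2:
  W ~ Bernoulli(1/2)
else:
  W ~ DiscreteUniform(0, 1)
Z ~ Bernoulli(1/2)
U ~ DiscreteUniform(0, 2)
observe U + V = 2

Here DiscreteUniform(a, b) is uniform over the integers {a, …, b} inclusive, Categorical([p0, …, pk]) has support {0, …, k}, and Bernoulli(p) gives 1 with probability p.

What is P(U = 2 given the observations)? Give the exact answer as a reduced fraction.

Enumerate traces; 48 have nonzero weight after conditioning:
  (Y=0, X=0, V=0, W=0, Z=0, U=2) weight 1/120
  (Y=0, X=0, V=0, W=0, Z=1, U=2) weight 1/120
  (Y=0, X=0, V=0, W=1, Z=0, U=2) weight 1/120
  (Y=0, X=0, V=0, W=1, Z=1, U=2) weight 1/120
  (Y=0, X=0, V=1, W=0, Z=0, U=1) weight 1/360
  (Y=0, X=0, V=1, W=0, Z=1, U=1) weight 1/360
  (Y=0, X=0, V=1, W=1, Z=0, U=1) weight 1/360
  (Y=0, X=0, V=1, W=1, Z=1, U=1) weight 1/360
  … 40 more
Group by U:
  weight(U=1) = 29/150
  weight(U=2) = 7/50
Total weight = 29/150 + 7/50 = 1/3
P(U=1 | obs) = 29/150 / 1/3 = 29/50
P(U=2 | obs) = 7/50 / 1/3 = 21/50

P(U = 2 | obs) = 21/50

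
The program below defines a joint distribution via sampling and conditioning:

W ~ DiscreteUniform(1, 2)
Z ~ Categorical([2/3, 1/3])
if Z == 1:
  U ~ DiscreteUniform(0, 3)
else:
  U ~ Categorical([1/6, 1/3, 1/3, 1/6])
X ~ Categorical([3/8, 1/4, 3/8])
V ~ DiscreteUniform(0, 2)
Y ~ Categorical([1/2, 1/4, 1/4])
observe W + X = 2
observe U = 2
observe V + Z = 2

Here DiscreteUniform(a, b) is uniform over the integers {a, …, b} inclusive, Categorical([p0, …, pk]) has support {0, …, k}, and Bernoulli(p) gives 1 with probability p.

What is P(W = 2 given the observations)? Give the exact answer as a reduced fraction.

P(W = 2 | obs) = 3/5

Enumerate traces; 12 have nonzero weight after conditioning:
  (W=1, Z=0, U=2, X=1, V=2, Y=0) weight 1/216
  (W=1, Z=0, U=2, X=1, V=2, Y=1) weight 1/432
  (W=1, Z=0, U=2, X=1, V=2, Y=2) weight 1/432
  (W=1, Z=1, U=2, X=1, V=1, Y=0) weight 1/576
  (W=1, Z=1, U=2, X=1, V=1, Y=1) weight 1/1152
  (W=1, Z=1, U=2, X=1, V=1, Y=2) weight 1/1152
  (W=2, Z=0, U=2, X=0, V=2, Y=0) weight 1/144
  (W=2, Z=0, U=2, X=0, V=2, Y=1) weight 1/288
  … 4 more
Group by W:
  weight(W=1) = 11/864
  weight(W=2) = 11/576
Total weight = 11/864 + 11/576 = 55/1728
P(W=1 | obs) = 11/864 / 55/1728 = 2/5
P(W=2 | obs) = 11/576 / 55/1728 = 3/5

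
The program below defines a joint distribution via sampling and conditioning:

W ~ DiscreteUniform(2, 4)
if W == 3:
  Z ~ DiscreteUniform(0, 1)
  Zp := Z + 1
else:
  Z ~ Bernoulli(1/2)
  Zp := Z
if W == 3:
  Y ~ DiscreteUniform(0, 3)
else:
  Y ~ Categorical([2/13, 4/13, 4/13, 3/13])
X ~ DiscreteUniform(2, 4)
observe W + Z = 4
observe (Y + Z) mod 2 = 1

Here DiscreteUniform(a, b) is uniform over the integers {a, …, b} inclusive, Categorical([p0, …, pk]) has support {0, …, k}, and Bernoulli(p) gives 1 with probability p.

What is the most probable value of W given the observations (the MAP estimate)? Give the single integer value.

argmax_v P(W = v | obs) = 4

Enumerate traces; 12 have nonzero weight after conditioning:
  (W=3, Z=1, Y=0, X=2) weight 1/72
  (W=3, Z=1, Y=0, X=3) weight 1/72
  (W=3, Z=1, Y=0, X=4) weight 1/72
  (W=3, Z=1, Y=2, X=2) weight 1/72
  (W=3, Z=1, Y=2, X=3) weight 1/72
  (W=3, Z=1, Y=2, X=4) weight 1/72
  (W=4, Z=0, Y=1, X=2) weight 2/117
  (W=4, Z=0, Y=1, X=3) weight 2/117
  … 4 more
Group by W:
  weight(W=3) = 1/12
  weight(W=4) = 7/78
Total weight = 1/12 + 7/78 = 9/52
P(W=3 | obs) = 1/12 / 9/52 = 13/27
P(W=4 | obs) = 7/78 / 9/52 = 14/27
argmax = 4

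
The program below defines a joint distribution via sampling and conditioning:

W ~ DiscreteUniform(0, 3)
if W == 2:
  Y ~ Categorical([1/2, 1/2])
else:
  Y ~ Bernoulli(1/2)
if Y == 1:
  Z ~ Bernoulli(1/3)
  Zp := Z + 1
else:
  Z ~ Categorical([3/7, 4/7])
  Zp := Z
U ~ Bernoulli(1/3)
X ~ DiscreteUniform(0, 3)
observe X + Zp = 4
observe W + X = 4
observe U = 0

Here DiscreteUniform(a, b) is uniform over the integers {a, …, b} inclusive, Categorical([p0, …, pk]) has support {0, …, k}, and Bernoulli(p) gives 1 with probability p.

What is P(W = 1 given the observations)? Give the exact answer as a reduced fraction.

Enumerate traces; 3 have nonzero weight after conditioning:
  (W=1, Y=0, Z=1, U=0, X=3) weight 1/84
  (W=1, Y=1, Z=0, U=0, X=3) weight 1/72
  (W=2, Y=1, Z=1, U=0, X=2) weight 1/144
Group by W:
  weight(W=1) = 13/504
  weight(W=2) = 1/144
Total weight = 13/504 + 1/144 = 11/336
P(W=1 | obs) = 13/504 / 11/336 = 26/33
P(W=2 | obs) = 1/144 / 11/336 = 7/33

P(W = 1 | obs) = 26/33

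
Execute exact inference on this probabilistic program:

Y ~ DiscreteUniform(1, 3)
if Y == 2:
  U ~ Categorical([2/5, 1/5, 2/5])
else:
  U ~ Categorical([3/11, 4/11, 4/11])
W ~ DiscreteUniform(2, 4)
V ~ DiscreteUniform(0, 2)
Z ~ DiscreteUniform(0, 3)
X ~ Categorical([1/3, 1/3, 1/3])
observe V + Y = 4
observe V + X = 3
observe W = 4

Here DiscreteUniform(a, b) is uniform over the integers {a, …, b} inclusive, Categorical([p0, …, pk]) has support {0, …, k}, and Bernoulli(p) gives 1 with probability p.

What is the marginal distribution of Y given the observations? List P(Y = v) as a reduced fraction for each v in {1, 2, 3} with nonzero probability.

Enumerate traces; 24 have nonzero weight after conditioning:
  (Y=2, U=0, W=4, V=2, Z=0, X=1) weight 1/810
  (Y=2, U=0, W=4, V=2, Z=1, X=1) weight 1/810
  (Y=2, U=0, W=4, V=2, Z=2, X=1) weight 1/810
  (Y=2, U=0, W=4, V=2, Z=3, X=1) weight 1/810
  (Y=2, U=1, W=4, V=2, Z=0, X=1) weight 1/1620
  (Y=2, U=1, W=4, V=2, Z=1, X=1) weight 1/1620
  (Y=2, U=1, W=4, V=2, Z=2, X=1) weight 1/1620
  (Y=2, U=1, W=4, V=2, Z=3, X=1) weight 1/1620
  (Y=3, U=0, W=4, V=1, Z=0, X=2) weight 1/1188
  … 15 more
Group by Y:
  weight(Y=2) = 1/81
  weight(Y=3) = 1/81
Total weight = 1/81 + 1/81 = 2/81
P(Y=2 | obs) = 1/81 / 2/81 = 1/2
P(Y=3 | obs) = 1/81 / 2/81 = 1/2

P(Y=2) = 1/2, P(Y=3) = 1/2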